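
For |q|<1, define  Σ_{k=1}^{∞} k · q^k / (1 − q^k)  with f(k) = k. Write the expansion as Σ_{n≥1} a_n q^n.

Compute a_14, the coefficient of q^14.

a_14 = 24

q^14  k|14↦f(k): 1:1 2:2 7:7 14:14  a_14=24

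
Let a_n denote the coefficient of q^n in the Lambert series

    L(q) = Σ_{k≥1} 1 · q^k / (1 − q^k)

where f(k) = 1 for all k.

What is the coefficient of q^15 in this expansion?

a_15 = 4

n=15: 1·15 3·5 5·3 15·1  f→[1+1+1+1]=4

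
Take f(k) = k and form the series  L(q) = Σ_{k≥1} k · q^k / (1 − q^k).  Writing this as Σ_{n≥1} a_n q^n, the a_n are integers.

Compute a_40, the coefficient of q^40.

a_40 = 90

q^40  k|40↦f(k): 1:1 2:2 4:4 5:5 8:8 10:10 20:20 40:40  a_40=90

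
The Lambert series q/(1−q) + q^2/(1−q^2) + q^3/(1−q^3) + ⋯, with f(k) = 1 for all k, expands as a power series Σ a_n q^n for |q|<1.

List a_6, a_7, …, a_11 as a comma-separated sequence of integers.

d|6:{1,2,3,6}  Σf=1+1+1+1=4
[q^7] f(7)=1,f(1)=1 ⇒ 2
[q^8] f(1)=1,f(2)=1,f(4)=1,f(8)=1 ⇒ 4
n=9: 9·1 3·3 1·9  f→[1+1+1]=3
n=10: 10·1 5·2 2·5 1·10  f→[1+1+1+1]=4
[q^11] f(1)=1,f(11)=1 ⇒ 2

4, 2, 4, 3, 4, 2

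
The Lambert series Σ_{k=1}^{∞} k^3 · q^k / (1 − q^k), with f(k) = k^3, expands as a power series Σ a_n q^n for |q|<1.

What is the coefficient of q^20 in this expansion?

d|20:{20,10,5,4,2,1}  Σf=8000+1000+125+64+8+1=9198

a_20 = 9198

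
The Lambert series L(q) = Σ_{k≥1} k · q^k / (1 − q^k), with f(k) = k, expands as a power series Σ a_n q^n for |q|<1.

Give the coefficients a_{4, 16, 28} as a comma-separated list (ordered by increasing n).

d|4:{1,2,4}  Σf=1+2+4=7
[q^16] f(1)=1,f(2)=2,f(4)=4,f(8)=8,f(16)=16 ⇒ 31
q^28  k|28↦f(k): 28:28 14:14 7:7 4:4 2:2 1:1  a_28=56

7, 31, 56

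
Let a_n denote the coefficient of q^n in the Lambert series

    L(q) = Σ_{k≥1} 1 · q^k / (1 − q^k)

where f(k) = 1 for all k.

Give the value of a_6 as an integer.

a_6 = 4

q^6  k|6↦f(k): 1:1 2:1 3:1 6:1  a_6=4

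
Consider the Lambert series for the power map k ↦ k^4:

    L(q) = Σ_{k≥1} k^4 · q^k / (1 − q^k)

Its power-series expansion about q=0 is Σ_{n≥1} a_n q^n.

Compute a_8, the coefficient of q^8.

a_8 = 4369

n=8: 8·1 4·2 2·4 1·8  f→[4096+256+16+1]=4369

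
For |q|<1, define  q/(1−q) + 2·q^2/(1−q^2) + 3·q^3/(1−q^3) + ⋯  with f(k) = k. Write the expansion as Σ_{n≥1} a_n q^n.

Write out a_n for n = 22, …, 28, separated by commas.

36, 24, 60, 31, 42, 40, 56

q^22  k|22↦f(k): 1:1 2:2 11:11 22:22  a_22=36
q^23  k|23↦f(k): 23:23 1:1  a_23=24
q^24  k|24↦f(k): 1:1 2:2 3:3 4:4 6:6 8:8 12:12 24:24  a_24=60
d|25:{1,5,25}  Σf=1+5+25=31
[q^26] f(26)=26,f(13)=13,f(2)=2,f(1)=1 ⇒ 42
d|27:{27,9,3,1}  Σf=27+9+3+1=40
q^28  k|28↦f(k): 28:28 14:14 7:7 4:4 2:2 1:1  a_28=56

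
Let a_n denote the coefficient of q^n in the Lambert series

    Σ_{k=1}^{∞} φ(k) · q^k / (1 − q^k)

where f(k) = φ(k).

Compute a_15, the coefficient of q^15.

[q^15] φ(1)=1,φ(3)=2,φ(5)=4,φ(15)=8 ⇒ 15

a_15 = 15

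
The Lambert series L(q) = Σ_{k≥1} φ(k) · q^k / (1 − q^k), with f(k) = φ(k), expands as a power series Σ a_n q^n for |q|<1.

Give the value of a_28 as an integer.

d|28:{1,2,4,7,14,28}  Σφ=1+1+2+6+6+12=28

a_28 = 28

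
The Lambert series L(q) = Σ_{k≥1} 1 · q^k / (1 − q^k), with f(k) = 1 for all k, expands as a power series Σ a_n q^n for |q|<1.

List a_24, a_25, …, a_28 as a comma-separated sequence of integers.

d|24:{1,2,3,4,6,8,12,24}  Σf=1+1+1+1+1+1+1+1=8
q^25  k|25↦f(k): 25:1 5:1 1:1  a_25=3
d|26:{1,2,13,26}  Σf=1+1+1+1=4
[q^27] f(1)=1,f(3)=1,f(9)=1,f(27)=1 ⇒ 4
n=28: 28·1 14·2 7·4 4·7 2·14 1·28  f→[1+1+1+1+1+1]=6

8, 3, 4, 4, 6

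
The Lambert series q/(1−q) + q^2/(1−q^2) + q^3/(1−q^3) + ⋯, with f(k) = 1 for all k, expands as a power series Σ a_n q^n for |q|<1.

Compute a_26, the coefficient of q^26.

n=26: 26·1 13·2 2·13 1·26  f→[1+1+1+1]=4

a_26 = 4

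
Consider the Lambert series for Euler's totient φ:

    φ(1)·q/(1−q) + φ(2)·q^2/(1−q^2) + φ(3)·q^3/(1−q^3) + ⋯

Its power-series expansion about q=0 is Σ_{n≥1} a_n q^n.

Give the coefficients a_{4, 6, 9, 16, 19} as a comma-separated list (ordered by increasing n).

d|4:{4,2,1}  Σφ=2+1+1=4
q^6  k|6↦φ(k): 1:1 2:1 3:2 6:2  a_6=6
d|9:{9,3,1}  Σφ=6+2+1=9
n=16: 16·1 8·2 4·4 2·8 1·16  φ→[8+4+2+1+1]=16
q^19  k|19↦φ(k): 1:1 19:18  a_19=19

4, 6, 9, 16, 19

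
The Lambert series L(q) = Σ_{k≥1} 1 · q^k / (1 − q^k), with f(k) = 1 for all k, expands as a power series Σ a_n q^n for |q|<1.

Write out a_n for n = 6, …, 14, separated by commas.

4, 2, 4, 3, 4, 2, 6, 2, 4

n=6: 6·1 3·2 2·3 1·6  f→[1+1+1+1]=4
[q^7] f(1)=1,f(7)=1 ⇒ 2
q^8  k|8↦f(k): 1:1 2:1 4:1 8:1  a_8=4
n=9: 9·1 3·3 1·9  f→[1+1+1]=3
d|10:{10,5,2,1}  Σf=1+1+1+1=4
n=11: 11·1 1·11  f→[1+1]=2
q^12  k|12↦f(k): 12:1 6:1 4:1 3:1 2:1 1:1  a_12=6
d|13:{13,1}  Σf=1+1=2
n=14: 1·14 2·7 7·2 14·1  f→[1+1+1+1]=4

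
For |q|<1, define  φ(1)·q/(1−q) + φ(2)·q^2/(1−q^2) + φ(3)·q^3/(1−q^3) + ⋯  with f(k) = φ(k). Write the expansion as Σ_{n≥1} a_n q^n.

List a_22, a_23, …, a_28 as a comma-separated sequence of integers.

q^22  k|22↦φ(k): 22:10 11:10 2:1 1:1  a_22=22
d|23:{1,23}  Σφ=1+22=23
[q^24] φ(1)=1,φ(2)=1,φ(3)=2,φ(4)=2,φ(6)=2,φ(8)=4,φ(12)=4,φ(24)=8 ⇒ 24
[q^25] φ(25)=20,φ(5)=4,φ(1)=1 ⇒ 25
q^26  k|26↦φ(k): 1:1 2:1 13:12 26:12  a_26=26
[q^27] φ(27)=18,φ(9)=6,φ(3)=2,φ(1)=1 ⇒ 27
d|28:{28,14,7,4,2,1}  Σφ=12+6+6+2+1+1=28

22, 23, 24, 25, 26, 27, 28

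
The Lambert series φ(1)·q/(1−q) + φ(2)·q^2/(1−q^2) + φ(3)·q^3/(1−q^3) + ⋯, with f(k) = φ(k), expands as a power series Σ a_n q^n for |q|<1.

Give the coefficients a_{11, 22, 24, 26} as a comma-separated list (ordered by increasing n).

[q^11] φ(1)=1,φ(11)=10 ⇒ 11
n=22: 1·22 2·11 11·2 22·1  φ→[1+1+10+10]=22
q^24  k|24↦φ(k): 24:8 12:4 8:4 6:2 4:2 3:2 2:1 1:1  a_24=24
q^26  k|26↦φ(k): 1:1 2:1 13:12 26:12  a_26=26

11, 22, 24, 26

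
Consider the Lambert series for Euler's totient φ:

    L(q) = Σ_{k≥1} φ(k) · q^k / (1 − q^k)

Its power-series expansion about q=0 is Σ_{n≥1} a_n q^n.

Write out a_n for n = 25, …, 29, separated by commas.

n=25: 25·1 5·5 1·25  φ→[20+4+1]=25
d|26:{1,2,13,26}  Σφ=1+1+12+12=26
q^27  k|27↦φ(k): 27:18 9:6 3:2 1:1  a_27=27
q^28  k|28↦φ(k): 28:12 14:6 7:6 4:2 2:1 1:1  a_28=28
d|29:{29,1}  Σφ=28+1=29

25, 26, 27, 28, 29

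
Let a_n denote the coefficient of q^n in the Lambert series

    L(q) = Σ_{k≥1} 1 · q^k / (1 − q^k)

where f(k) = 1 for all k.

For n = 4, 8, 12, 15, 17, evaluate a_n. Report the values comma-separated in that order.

[q^4] f(4)=1,f(2)=1,f(1)=1 ⇒ 3
n=8: 1·8 2·4 4·2 8·1  f→[1+1+1+1]=4
d|12:{1,2,3,4,6,12}  Σf=1+1+1+1+1+1=6
d|15:{15,5,3,1}  Σf=1+1+1+1=4
d|17:{17,1}  Σf=1+1=2

3, 4, 6, 4, 2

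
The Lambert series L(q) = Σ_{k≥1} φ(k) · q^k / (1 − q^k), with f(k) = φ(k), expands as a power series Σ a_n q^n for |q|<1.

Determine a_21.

[q^21] φ(21)=12,φ(7)=6,φ(3)=2,φ(1)=1 ⇒ 21

a_21 = 21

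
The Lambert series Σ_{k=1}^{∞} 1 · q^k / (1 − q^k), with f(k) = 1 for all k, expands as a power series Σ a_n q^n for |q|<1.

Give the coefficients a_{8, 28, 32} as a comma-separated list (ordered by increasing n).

[q^8] f(1)=1,f(2)=1,f(4)=1,f(8)=1 ⇒ 4
q^28  k|28↦f(k): 28:1 14:1 7:1 4:1 2:1 1:1  a_28=6
d|32:{1,2,4,8,16,32}  Σf=1+1+1+1+1+1=6

4, 6, 6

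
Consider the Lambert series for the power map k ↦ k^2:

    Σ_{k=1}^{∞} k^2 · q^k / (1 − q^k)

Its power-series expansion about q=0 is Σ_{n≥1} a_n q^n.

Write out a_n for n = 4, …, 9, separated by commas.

21, 26, 50, 50, 85, 91

d|4:{4,2,1}  Σf=16+4+1=21
n=5: 1·5 5·1  f→[1+25]=26
n=6: 1·6 2·3 3·2 6·1  f→[1+4+9+36]=50
q^7  k|7↦f(k): 7:49 1:1  a_7=50
q^8  k|8↦f(k): 1:1 2:4 4:16 8:64  a_8=85
q^9  k|9↦f(k): 1:1 3:9 9:81  a_9=91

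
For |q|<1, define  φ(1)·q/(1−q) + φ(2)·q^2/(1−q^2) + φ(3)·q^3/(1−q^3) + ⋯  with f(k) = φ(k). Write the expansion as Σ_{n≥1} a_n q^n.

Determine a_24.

q^24  k|24↦φ(k): 1:1 2:1 3:2 4:2 6:2 8:4 12:4 24:8  a_24=24

a_24 = 24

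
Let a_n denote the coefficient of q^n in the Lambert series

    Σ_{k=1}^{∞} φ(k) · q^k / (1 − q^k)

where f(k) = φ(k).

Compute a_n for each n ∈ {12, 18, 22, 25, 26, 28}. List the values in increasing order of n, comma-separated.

q^12  k|12↦φ(k): 12:4 6:2 4:2 3:2 2:1 1:1  a_12=12
d|18:{1,2,3,6,9,18}  Σφ=1+1+2+2+6+6=18
d|22:{1,2,11,22}  Σφ=1+1+10+10=22
q^25  k|25↦φ(k): 25:20 5:4 1:1  a_25=25
[q^26] φ(1)=1,φ(2)=1,φ(13)=12,φ(26)=12 ⇒ 26
q^28  k|28↦φ(k): 1:1 2:1 4:2 7:6 14:6 28:12  a_28=28

12, 18, 22, 25, 26, 28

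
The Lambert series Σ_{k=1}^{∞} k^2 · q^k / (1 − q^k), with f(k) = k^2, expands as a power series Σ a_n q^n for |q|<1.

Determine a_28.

[q^28] f(1)=1,f(2)=4,f(4)=16,f(7)=49,f(14)=196,f(28)=784 ⇒ 1050

a_28 = 1050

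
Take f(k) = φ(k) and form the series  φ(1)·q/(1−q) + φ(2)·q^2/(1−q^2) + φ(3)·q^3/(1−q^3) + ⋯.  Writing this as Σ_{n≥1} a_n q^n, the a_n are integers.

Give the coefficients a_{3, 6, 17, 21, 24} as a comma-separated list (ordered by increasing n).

q^3  k|3↦φ(k): 1:1 3:2  a_3=3
q^6  k|6↦φ(k): 1:1 2:1 3:2 6:2  a_6=6
n=17: 1·17 17·1  φ→[1+16]=17
n=21: 1·21 3·7 7·3 21·1  φ→[1+2+6+12]=21
[q^24] φ(1)=1,φ(2)=1,φ(3)=2,φ(4)=2,φ(6)=2,φ(8)=4,φ(12)=4,φ(24)=8 ⇒ 24

3, 6, 17, 21, 24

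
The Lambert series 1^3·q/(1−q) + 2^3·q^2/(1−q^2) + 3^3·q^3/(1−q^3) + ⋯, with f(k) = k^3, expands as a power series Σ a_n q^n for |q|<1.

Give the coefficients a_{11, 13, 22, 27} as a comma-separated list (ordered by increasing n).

q^11  k|11↦f(k): 11:1331 1:1  a_11=1332
[q^13] f(13)=2197,f(1)=1 ⇒ 2198
n=22: 22·1 11·2 2·11 1·22  f→[10648+1331+8+1]=11988
[q^27] f(1)=1,f(3)=27,f(9)=729,f(27)=19683 ⇒ 20440

1332, 2198, 11988, 20440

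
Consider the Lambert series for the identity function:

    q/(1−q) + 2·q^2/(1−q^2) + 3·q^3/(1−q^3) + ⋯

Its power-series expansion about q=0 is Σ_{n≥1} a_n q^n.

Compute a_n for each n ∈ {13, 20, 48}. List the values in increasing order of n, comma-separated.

14, 42, 124

[q^13] f(1)=1,f(13)=13 ⇒ 14
q^20  k|20↦f(k): 20:20 10:10 5:5 4:4 2:2 1:1  a_20=42
q^48  k|48↦f(k): 1:1 2:2 3:3 4:4 6:6 8:8 12:12 16:16 24:24 48:48  a_48=124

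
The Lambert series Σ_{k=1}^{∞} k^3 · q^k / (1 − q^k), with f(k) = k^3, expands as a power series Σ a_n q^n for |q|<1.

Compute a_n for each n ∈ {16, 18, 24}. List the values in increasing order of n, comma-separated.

[q^16] f(1)=1,f(2)=8,f(4)=64,f(8)=512,f(16)=4096 ⇒ 4681
q^18  k|18↦f(k): 1:1 2:8 3:27 6:216 9:729 18:5832  a_18=6813
q^24  k|24↦f(k): 24:13824 12:1728 8:512 6:216 4:64 3:27 2:8 1:1  a_24=16380

4681, 6813, 16380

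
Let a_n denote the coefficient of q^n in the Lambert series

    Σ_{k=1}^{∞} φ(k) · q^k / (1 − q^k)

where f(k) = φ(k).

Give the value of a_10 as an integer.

d|10:{10,5,2,1}  Σφ=4+4+1+1=10

a_10 = 10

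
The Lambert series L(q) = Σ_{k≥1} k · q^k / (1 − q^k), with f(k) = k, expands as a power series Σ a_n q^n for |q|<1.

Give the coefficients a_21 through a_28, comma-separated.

32, 36, 24, 60, 31, 42, 40, 56

q^21  k|21↦f(k): 21:21 7:7 3:3 1:1  a_21=32
n=22: 1·22 2·11 11·2 22·1  f→[1+2+11+22]=36
[q^23] f(1)=1,f(23)=23 ⇒ 24
q^24  k|24↦f(k): 24:24 12:12 8:8 6:6 4:4 3:3 2:2 1:1  a_24=60
q^25  k|25↦f(k): 25:25 5:5 1:1  a_25=31
q^26  k|26↦f(k): 26:26 13:13 2:2 1:1  a_26=42
q^27  k|27↦f(k): 1:1 3:3 9:9 27:27  a_27=40
d|28:{1,2,4,7,14,28}  Σf=1+2+4+7+14+28=56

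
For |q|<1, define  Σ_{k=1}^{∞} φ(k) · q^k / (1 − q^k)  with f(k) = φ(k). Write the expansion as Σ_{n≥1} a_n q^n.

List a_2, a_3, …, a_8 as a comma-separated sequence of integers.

d|2:{2,1}  Σφ=1+1=2
d|3:{1,3}  Σφ=1+2=3
q^4  k|4↦φ(k): 4:2 2:1 1:1  a_4=4
q^5  k|5↦φ(k): 1:1 5:4  a_5=5
d|6:{6,3,2,1}  Σφ=2+2+1+1=6
n=7: 1·7 7·1  φ→[1+6]=7
[q^8] φ(8)=4,φ(4)=2,φ(2)=1,φ(1)=1 ⇒ 8

2, 3, 4, 5, 6, 7, 8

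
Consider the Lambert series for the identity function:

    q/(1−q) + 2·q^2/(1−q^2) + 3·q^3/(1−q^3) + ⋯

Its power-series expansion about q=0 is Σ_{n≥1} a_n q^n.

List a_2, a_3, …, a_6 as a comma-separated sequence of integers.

3, 4, 7, 6, 12

q^2  k|2↦f(k): 2:2 1:1  a_2=3
n=3: 3·1 1·3  f→[3+1]=4
d|4:{1,2,4}  Σf=1+2+4=7
q^5  k|5↦f(k): 1:1 5:5  a_5=6
q^6  k|6↦f(k): 6:6 3:3 2:2 1:1  a_6=12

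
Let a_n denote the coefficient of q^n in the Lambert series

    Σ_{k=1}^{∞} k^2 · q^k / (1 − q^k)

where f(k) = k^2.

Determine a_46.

a_46 = 2650

[q^46] f(1)=1,f(2)=4,f(23)=529,f(46)=2116 ⇒ 2650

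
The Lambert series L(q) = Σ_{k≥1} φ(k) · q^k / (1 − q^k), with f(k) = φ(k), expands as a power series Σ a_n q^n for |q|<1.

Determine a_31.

[q^31] φ(1)=1,φ(31)=30 ⇒ 31

a_31 = 31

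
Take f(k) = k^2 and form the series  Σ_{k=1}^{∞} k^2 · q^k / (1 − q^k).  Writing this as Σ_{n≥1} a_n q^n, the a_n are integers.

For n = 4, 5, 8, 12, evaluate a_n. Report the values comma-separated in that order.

d|4:{4,2,1}  Σf=16+4+1=21
d|5:{5,1}  Σf=25+1=26
[q^8] f(1)=1,f(2)=4,f(4)=16,f(8)=64 ⇒ 85
[q^12] f(1)=1,f(2)=4,f(3)=9,f(4)=16,f(6)=36,f(12)=144 ⇒ 210

21, 26, 85, 210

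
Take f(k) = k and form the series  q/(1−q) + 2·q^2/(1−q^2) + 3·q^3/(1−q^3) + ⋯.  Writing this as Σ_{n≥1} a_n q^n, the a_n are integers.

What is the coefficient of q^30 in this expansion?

a_30 = 72

[q^30] f(30)=30,f(15)=15,f(10)=10,f(6)=6,f(5)=5,f(3)=3,f(2)=2,f(1)=1 ⇒ 72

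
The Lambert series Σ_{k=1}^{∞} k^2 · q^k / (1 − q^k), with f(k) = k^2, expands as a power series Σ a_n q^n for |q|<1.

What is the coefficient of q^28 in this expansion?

a_28 = 1050

d|28:{1,2,4,7,14,28}  Σf=1+4+16+49+196+784=1050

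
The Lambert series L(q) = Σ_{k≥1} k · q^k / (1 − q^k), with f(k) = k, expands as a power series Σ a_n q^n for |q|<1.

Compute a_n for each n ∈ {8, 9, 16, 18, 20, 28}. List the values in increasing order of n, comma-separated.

15, 13, 31, 39, 42, 56

n=8: 1·8 2·4 4·2 8·1  f→[1+2+4+8]=15
[q^9] f(9)=9,f(3)=3,f(1)=1 ⇒ 13
n=16: 16·1 8·2 4·4 2·8 1·16  f→[16+8+4+2+1]=31
[q^18] f(18)=18,f(9)=9,f(6)=6,f(3)=3,f(2)=2,f(1)=1 ⇒ 39
[q^20] f(1)=1,f(2)=2,f(4)=4,f(5)=5,f(10)=10,f(20)=20 ⇒ 42
[q^28] f(28)=28,f(14)=14,f(7)=7,f(4)=4,f(2)=2,f(1)=1 ⇒ 56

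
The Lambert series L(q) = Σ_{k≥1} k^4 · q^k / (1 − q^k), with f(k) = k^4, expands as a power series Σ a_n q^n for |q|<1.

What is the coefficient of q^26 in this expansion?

n=26: 1·26 2·13 13·2 26·1  f→[1+16+28561+456976]=485554

a_26 = 485554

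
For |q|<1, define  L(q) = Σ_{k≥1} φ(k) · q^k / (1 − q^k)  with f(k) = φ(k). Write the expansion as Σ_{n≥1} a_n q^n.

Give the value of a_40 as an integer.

q^40  k|40↦φ(k): 40:16 20:8 10:4 8:4 5:4 4:2 2:1 1:1  a_40=40

a_40 = 40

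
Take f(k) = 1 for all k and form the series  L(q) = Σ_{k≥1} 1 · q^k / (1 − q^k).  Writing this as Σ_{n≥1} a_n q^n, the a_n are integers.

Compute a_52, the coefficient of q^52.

a_52 = 6

d|52:{52,26,13,4,2,1}  Σf=1+1+1+1+1+1=6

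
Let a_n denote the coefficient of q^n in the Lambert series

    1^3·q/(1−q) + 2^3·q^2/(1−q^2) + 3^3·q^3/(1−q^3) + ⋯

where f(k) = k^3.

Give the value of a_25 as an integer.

a_25 = 15751

[q^25] f(1)=1,f(5)=125,f(25)=15625 ⇒ 15751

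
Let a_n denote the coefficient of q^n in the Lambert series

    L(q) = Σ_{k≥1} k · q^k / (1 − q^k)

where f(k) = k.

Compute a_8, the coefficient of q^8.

a_8 = 15

d|8:{8,4,2,1}  Σf=8+4+2+1=15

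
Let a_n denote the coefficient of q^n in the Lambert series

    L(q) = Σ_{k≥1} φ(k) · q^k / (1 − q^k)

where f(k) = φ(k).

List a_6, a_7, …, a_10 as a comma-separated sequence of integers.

n=6: 6·1 3·2 2·3 1·6  φ→[2+2+1+1]=6
d|7:{1,7}  Σφ=1+6=7
q^8  k|8↦φ(k): 8:4 4:2 2:1 1:1  a_8=8
q^9  k|9↦φ(k): 9:6 3:2 1:1  a_9=9
n=10: 1·10 2·5 5·2 10·1  φ→[1+1+4+4]=10

6, 7, 8, 9, 10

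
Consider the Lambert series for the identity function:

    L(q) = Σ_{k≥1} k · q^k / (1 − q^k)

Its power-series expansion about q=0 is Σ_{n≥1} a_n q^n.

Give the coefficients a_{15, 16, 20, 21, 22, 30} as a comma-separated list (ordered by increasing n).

q^15  k|15↦f(k): 1:1 3:3 5:5 15:15  a_15=24
[q^16] f(1)=1,f(2)=2,f(4)=4,f(8)=8,f(16)=16 ⇒ 31
[q^20] f(1)=1,f(2)=2,f(4)=4,f(5)=5,f(10)=10,f(20)=20 ⇒ 42
n=21: 1·21 3·7 7·3 21·1  f→[1+3+7+21]=32
d|22:{22,11,2,1}  Σf=22+11+2+1=36
d|30:{1,2,3,5,6,10,15,30}  Σf=1+2+3+5+6+10+15+30=72

24, 31, 42, 32, 36, 72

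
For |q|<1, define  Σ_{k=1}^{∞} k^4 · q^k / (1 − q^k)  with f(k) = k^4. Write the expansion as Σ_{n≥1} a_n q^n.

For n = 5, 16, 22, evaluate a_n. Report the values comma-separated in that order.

[q^5] f(5)=625,f(1)=1 ⇒ 626
n=16: 1·16 2·8 4·4 8·2 16·1  f→[1+16+256+4096+65536]=69905
n=22: 22·1 11·2 2·11 1·22  f→[234256+14641+16+1]=248914

626, 69905, 248914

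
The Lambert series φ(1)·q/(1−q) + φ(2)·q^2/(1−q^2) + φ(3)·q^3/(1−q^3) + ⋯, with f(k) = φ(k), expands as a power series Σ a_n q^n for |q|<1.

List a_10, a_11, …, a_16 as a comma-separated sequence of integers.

d|10:{10,5,2,1}  Σφ=4+4+1+1=10
n=11: 1·11 11·1  φ→[1+10]=11
q^12  k|12↦φ(k): 12:4 6:2 4:2 3:2 2:1 1:1  a_12=12
d|13:{13,1}  Σφ=12+1=13
[q^14] φ(14)=6,φ(7)=6,φ(2)=1,φ(1)=1 ⇒ 14
[q^15] φ(15)=8,φ(5)=4,φ(3)=2,φ(1)=1 ⇒ 15
q^16  k|16↦φ(k): 1:1 2:1 4:2 8:4 16:8  a_16=16

10, 11, 12, 13, 14, 15, 16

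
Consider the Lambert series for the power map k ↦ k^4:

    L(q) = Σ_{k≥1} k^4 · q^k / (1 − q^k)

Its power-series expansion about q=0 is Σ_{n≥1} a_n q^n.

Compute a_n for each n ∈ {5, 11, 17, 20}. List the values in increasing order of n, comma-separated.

626, 14642, 83522, 170898

n=5: 5·1 1·5  f→[625+1]=626
d|11:{1,11}  Σf=1+14641=14642
n=17: 17·1 1·17  f→[83521+1]=83522
d|20:{1,2,4,5,10,20}  Σf=1+16+256+625+10000+160000=170898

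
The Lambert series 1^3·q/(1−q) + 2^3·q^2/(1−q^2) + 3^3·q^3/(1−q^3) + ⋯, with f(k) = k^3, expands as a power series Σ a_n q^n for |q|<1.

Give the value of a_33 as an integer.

d|33:{1,3,11,33}  Σf=1+27+1331+35937=37296

a_33 = 37296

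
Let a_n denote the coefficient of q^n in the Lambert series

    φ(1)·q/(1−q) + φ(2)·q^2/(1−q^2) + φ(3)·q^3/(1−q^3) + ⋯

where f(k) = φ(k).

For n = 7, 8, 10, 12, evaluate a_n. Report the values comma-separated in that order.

[q^7] φ(7)=6,φ(1)=1 ⇒ 7
n=8: 8·1 4·2 2·4 1·8  φ→[4+2+1+1]=8
q^10  k|10↦φ(k): 10:4 5:4 2:1 1:1  a_10=10
q^12  k|12↦φ(k): 1:1 2:1 3:2 4:2 6:2 12:4  a_12=12

7, 8, 10, 12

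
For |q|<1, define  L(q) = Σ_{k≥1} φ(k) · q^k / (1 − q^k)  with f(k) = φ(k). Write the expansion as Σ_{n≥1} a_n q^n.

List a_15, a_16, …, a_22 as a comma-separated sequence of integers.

q^15  k|15↦φ(k): 15:8 5:4 3:2 1:1  a_15=15
[q^16] φ(16)=8,φ(8)=4,φ(4)=2,φ(2)=1,φ(1)=1 ⇒ 16
n=17: 1·17 17·1  φ→[1+16]=17
[q^18] φ(1)=1,φ(2)=1,φ(3)=2,φ(6)=2,φ(9)=6,φ(18)=6 ⇒ 18
n=19: 19·1 1·19  φ→[18+1]=19
d|20:{20,10,5,4,2,1}  Σφ=8+4+4+2+1+1=20
q^21  k|21↦φ(k): 21:12 7:6 3:2 1:1  a_21=21
q^22  k|22↦φ(k): 1:1 2:1 11:10 22:10  a_22=22

15, 16, 17, 18, 19, 20, 21, 22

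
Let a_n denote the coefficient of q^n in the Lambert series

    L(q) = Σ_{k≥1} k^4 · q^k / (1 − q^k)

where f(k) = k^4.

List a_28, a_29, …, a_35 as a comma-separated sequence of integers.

d|28:{1,2,4,7,14,28}  Σf=1+16+256+2401+38416+614656=655746
d|29:{29,1}  Σf=707281+1=707282
[q^30] f(1)=1,f(2)=16,f(3)=81,f(5)=625,f(6)=1296,f(10)=10000,f(15)=50625,f(30)=810000 ⇒ 872644
[q^31] f(31)=923521,f(1)=1 ⇒ 923522
d|32:{32,16,8,4,2,1}  Σf=1048576+65536+4096+256+16+1=1118481
d|33:{33,11,3,1}  Σf=1185921+14641+81+1=1200644
n=34: 34·1 17·2 2·17 1·34  f→[1336336+83521+16+1]=1419874
q^35  k|35↦f(k): 35:1500625 7:2401 5:625 1:1  a_35=1503652

655746, 707282, 872644, 923522, 1118481, 1200644, 1419874, 1503652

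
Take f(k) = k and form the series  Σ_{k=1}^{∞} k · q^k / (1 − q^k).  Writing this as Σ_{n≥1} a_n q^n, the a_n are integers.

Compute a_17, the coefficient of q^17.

a_17 = 18

q^17  k|17↦f(k): 1:1 17:17  a_17=18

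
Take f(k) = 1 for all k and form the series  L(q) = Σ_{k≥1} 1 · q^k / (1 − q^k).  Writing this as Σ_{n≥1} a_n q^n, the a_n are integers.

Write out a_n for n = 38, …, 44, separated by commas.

4, 4, 8, 2, 8, 2, 6

d|38:{1,2,19,38}  Σf=1+1+1+1=4
d|39:{39,13,3,1}  Σf=1+1+1+1=4
d|40:{1,2,4,5,8,10,20,40}  Σf=1+1+1+1+1+1+1+1=8
q^41  k|41↦f(k): 41:1 1:1  a_41=2
d|42:{1,2,3,6,7,14,21,42}  Σf=1+1+1+1+1+1+1+1=8
q^43  k|43↦f(k): 43:1 1:1  a_43=2
d|44:{1,2,4,11,22,44}  Σf=1+1+1+1+1+1=6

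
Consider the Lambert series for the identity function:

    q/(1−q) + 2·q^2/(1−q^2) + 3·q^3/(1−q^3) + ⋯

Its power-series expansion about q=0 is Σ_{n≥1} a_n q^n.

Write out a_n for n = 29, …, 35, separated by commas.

n=29: 29·1 1·29  f→[29+1]=30
n=30: 1·30 2·15 3·10 5·6 6·5 10·3 15·2 30·1  f→[1+2+3+5+6+10+15+30]=72
n=31: 1·31 31·1  f→[1+31]=32
d|32:{1,2,4,8,16,32}  Σf=1+2+4+8+16+32=63
d|33:{1,3,11,33}  Σf=1+3+11+33=48
q^34  k|34↦f(k): 1:1 2:2 17:17 34:34  a_34=54
d|35:{35,7,5,1}  Σf=35+7+5+1=48

30, 72, 32, 63, 48, 54, 48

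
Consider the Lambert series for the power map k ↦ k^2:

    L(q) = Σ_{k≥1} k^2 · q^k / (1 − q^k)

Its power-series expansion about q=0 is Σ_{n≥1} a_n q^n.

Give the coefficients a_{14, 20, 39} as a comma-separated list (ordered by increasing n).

250, 546, 1700

n=14: 1·14 2·7 7·2 14·1  f→[1+4+49+196]=250
q^20  k|20↦f(k): 1:1 2:4 4:16 5:25 10:100 20:400  a_20=546
[q^39] f(39)=1521,f(13)=169,f(3)=9,f(1)=1 ⇒ 1700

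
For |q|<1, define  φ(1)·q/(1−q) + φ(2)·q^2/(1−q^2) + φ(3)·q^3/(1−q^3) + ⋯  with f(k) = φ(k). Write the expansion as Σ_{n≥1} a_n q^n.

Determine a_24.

n=24: 24·1 12·2 8·3 6·4 4·6 3·8 2·12 1·24  φ→[8+4+4+2+2+2+1+1]=24

a_24 = 24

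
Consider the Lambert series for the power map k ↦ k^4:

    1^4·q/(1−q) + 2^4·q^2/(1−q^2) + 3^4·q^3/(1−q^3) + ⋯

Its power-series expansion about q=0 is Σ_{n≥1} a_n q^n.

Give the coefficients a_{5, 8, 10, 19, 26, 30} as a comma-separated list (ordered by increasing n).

626, 4369, 10642, 130322, 485554, 872644

n=5: 1·5 5·1  f→[1+625]=626
[q^8] f(8)=4096,f(4)=256,f(2)=16,f(1)=1 ⇒ 4369
[q^10] f(10)=10000,f(5)=625,f(2)=16,f(1)=1 ⇒ 10642
d|19:{19,1}  Σf=130321+1=130322
n=26: 26·1 13·2 2·13 1·26  f→[456976+28561+16+1]=485554
q^30  k|30↦f(k): 30:810000 15:50625 10:10000 6:1296 5:625 3:81 2:16 1:1  a_30=872644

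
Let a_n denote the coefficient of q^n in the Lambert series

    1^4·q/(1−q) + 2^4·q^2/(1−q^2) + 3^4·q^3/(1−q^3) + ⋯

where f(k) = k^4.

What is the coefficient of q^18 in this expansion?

a_18 = 112931

d|18:{1,2,3,6,9,18}  Σf=1+16+81+1296+6561+104976=112931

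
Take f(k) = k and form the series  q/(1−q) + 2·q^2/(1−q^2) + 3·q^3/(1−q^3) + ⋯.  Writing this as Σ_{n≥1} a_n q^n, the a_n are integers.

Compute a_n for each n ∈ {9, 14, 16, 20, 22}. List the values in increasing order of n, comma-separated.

d|9:{9,3,1}  Σf=9+3+1=13
n=14: 1·14 2·7 7·2 14·1  f→[1+2+7+14]=24
[q^16] f(16)=16,f(8)=8,f(4)=4,f(2)=2,f(1)=1 ⇒ 31
[q^20] f(20)=20,f(10)=10,f(5)=5,f(4)=4,f(2)=2,f(1)=1 ⇒ 42
d|22:{1,2,11,22}  Σf=1+2+11+22=36

13, 24, 31, 42, 36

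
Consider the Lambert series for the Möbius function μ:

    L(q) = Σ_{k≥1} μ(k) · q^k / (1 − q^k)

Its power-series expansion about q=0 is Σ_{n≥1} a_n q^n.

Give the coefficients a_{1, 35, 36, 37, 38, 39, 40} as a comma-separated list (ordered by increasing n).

1, 0, 0, 0, 0, 0, 0

n=1: 1·1  μ→[1]=1
d|35:{35,7,5,1}  Σμ=1+(-1)+(-1)+1=0
q^36  k|36↦μ(k): 1:1 2:-1 3:-1 4:0 6:1 9:0 12:0 18:0 36:0  a_36=0
n=37: 37·1 1·37  μ→[(-1)+1]=0
[q^38] μ(38)=1,μ(19)=-1,μ(2)=-1,μ(1)=1 ⇒ 0
d|39:{1,3,13,39}  Σμ=1+(-1)+(-1)+1=0
[q^40] μ(40)=0,μ(20)=0,μ(10)=1,μ(8)=0,μ(5)=-1,μ(4)=0,μ(2)=-1,μ(1)=1 ⇒ 0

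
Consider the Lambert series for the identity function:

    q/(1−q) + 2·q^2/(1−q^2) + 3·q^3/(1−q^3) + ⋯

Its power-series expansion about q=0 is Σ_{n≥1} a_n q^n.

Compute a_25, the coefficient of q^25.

a_25 = 31

n=25: 1·25 5·5 25·1  f→[1+5+25]=31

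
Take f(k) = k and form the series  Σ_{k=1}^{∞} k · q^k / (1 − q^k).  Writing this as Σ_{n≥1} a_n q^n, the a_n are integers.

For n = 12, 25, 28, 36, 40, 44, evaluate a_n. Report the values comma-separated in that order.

n=12: 1·12 2·6 3·4 4·3 6·2 12·1  f→[1+2+3+4+6+12]=28
[q^25] f(1)=1,f(5)=5,f(25)=25 ⇒ 31
[q^28] f(1)=1,f(2)=2,f(4)=4,f(7)=7,f(14)=14,f(28)=28 ⇒ 56
n=36: 1·36 2·18 3·12 4·9 6·6 9·4 12·3 18·2 36·1  f→[1+2+3+4+6+9+12+18+36]=91
n=40: 40·1 20·2 10·4 8·5 5·8 4·10 2·20 1·40  f→[40+20+10+8+5+4+2+1]=90
q^44  k|44↦f(k): 1:1 2:2 4:4 11:11 22:22 44:44  a_44=84

28, 31, 56, 91, 90, 84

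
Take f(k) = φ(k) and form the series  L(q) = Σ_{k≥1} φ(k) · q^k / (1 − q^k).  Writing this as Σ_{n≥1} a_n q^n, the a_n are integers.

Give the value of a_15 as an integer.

n=15: 1·15 3·5 5·3 15·1  φ→[1+2+4+8]=15

a_15 = 15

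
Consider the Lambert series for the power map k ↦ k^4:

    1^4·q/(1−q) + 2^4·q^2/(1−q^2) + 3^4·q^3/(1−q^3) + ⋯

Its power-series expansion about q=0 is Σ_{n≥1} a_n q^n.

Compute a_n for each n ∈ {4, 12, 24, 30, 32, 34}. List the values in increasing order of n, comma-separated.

[q^4] f(4)=256,f(2)=16,f(1)=1 ⇒ 273
d|12:{1,2,3,4,6,12}  Σf=1+16+81+256+1296+20736=22386
n=24: 24·1 12·2 8·3 6·4 4·6 3·8 2·12 1·24  f→[331776+20736+4096+1296+256+81+16+1]=358258
n=30: 30·1 15·2 10·3 6·5 5·6 3·10 2·15 1·30  f→[810000+50625+10000+1296+625+81+16+1]=872644
[q^32] f(32)=1048576,f(16)=65536,f(8)=4096,f(4)=256,f(2)=16,f(1)=1 ⇒ 1118481
[q^34] f(1)=1,f(2)=16,f(17)=83521,f(34)=1336336 ⇒ 1419874

273, 22386, 358258, 872644, 1118481, 1419874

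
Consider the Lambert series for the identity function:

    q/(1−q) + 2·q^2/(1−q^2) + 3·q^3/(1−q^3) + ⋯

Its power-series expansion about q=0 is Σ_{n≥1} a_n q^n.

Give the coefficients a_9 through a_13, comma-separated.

[q^9] f(9)=9,f(3)=3,f(1)=1 ⇒ 13
q^10  k|10↦f(k): 1:1 2:2 5:5 10:10  a_10=18
[q^11] f(11)=11,f(1)=1 ⇒ 12
n=12: 12·1 6·2 4·3 3·4 2·6 1·12  f→[12+6+4+3+2+1]=28
[q^13] f(1)=1,f(13)=13 ⇒ 14

13, 18, 12, 28, 14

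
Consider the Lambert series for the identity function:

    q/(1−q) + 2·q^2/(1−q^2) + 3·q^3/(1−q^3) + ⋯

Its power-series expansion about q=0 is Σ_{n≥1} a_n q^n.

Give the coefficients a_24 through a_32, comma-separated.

60, 31, 42, 40, 56, 30, 72, 32, 63

[q^24] f(1)=1,f(2)=2,f(3)=3,f(4)=4,f(6)=6,f(8)=8,f(12)=12,f(24)=24 ⇒ 60
n=25: 1·25 5·5 25·1  f→[1+5+25]=31
d|26:{26,13,2,1}  Σf=26+13+2+1=42
q^27  k|27↦f(k): 1:1 3:3 9:9 27:27  a_27=40
d|28:{28,14,7,4,2,1}  Σf=28+14+7+4+2+1=56
[q^29] f(1)=1,f(29)=29 ⇒ 30
n=30: 30·1 15·2 10·3 6·5 5·6 3·10 2·15 1·30  f→[30+15+10+6+5+3+2+1]=72
d|31:{1,31}  Σf=1+31=32
[q^32] f(1)=1,f(2)=2,f(4)=4,f(8)=8,f(16)=16,f(32)=32 ⇒ 63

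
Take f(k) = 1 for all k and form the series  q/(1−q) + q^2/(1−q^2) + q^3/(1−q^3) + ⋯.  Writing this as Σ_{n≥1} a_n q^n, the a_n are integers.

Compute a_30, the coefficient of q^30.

q^30  k|30↦f(k): 30:1 15:1 10:1 6:1 5:1 3:1 2:1 1:1  a_30=8

a_30 = 8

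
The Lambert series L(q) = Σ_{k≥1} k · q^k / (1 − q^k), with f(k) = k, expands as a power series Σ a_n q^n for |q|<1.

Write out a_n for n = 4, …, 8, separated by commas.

n=4: 1·4 2·2 4·1  f→[1+2+4]=7
q^5  k|5↦f(k): 1:1 5:5  a_5=6
n=6: 6·1 3·2 2·3 1·6  f→[6+3+2+1]=12
q^7  k|7↦f(k): 1:1 7:7  a_7=8
q^8  k|8↦f(k): 1:1 2:2 4:4 8:8  a_8=15

7, 6, 12, 8, 15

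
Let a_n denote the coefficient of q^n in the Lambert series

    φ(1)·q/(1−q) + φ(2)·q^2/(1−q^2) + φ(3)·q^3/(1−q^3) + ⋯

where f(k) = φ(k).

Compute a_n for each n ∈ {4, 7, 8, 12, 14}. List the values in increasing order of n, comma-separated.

[q^4] φ(1)=1,φ(2)=1,φ(4)=2 ⇒ 4
d|7:{7,1}  Σφ=6+1=7
q^8  k|8↦φ(k): 1:1 2:1 4:2 8:4  a_8=8
[q^12] φ(12)=4,φ(6)=2,φ(4)=2,φ(3)=2,φ(2)=1,φ(1)=1 ⇒ 12
[q^14] φ(1)=1,φ(2)=1,φ(7)=6,φ(14)=6 ⇒ 14

4, 7, 8, 12, 14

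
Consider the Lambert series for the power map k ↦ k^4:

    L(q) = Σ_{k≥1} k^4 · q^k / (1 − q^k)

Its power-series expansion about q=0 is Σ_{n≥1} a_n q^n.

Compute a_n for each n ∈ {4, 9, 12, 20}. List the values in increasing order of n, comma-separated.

273, 6643, 22386, 170898

[q^4] f(4)=256,f(2)=16,f(1)=1 ⇒ 273
n=9: 9·1 3·3 1·9  f→[6561+81+1]=6643
[q^12] f(12)=20736,f(6)=1296,f(4)=256,f(3)=81,f(2)=16,f(1)=1 ⇒ 22386
n=20: 20·1 10·2 5·4 4·5 2·10 1·20  f→[160000+10000+625+256+16+1]=170898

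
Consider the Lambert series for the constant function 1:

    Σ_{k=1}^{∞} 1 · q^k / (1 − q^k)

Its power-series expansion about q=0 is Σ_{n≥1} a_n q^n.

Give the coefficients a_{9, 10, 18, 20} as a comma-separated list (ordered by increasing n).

3, 4, 6, 6

n=9: 1·9 3·3 9·1  f→[1+1+1]=3
q^10  k|10↦f(k): 10:1 5:1 2:1 1:1  a_10=4
n=18: 1·18 2·9 3·6 6·3 9·2 18·1  f→[1+1+1+1+1+1]=6
d|20:{20,10,5,4,2,1}  Σf=1+1+1+1+1+1=6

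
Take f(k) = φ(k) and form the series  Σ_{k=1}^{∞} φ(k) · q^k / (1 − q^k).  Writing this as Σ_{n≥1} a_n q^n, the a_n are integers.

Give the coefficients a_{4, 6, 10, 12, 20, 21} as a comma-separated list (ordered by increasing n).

[q^4] φ(1)=1,φ(2)=1,φ(4)=2 ⇒ 4
n=6: 1·6 2·3 3·2 6·1  φ→[1+1+2+2]=6
n=10: 10·1 5·2 2·5 1·10  φ→[4+4+1+1]=10
n=12: 1·12 2·6 3·4 4·3 6·2 12·1  φ→[1+1+2+2+2+4]=12
q^20  k|20↦φ(k): 20:8 10:4 5:4 4:2 2:1 1:1  a_20=20
[q^21] φ(21)=12,φ(7)=6,φ(3)=2,φ(1)=1 ⇒ 21

4, 6, 10, 12, 20, 21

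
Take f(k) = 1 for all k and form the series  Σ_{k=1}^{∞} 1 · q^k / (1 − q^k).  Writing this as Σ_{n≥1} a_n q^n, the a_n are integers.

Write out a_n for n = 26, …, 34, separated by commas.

n=26: 1·26 2·13 13·2 26·1  f→[1+1+1+1]=4
[q^27] f(27)=1,f(9)=1,f(3)=1,f(1)=1 ⇒ 4
n=28: 28·1 14·2 7·4 4·7 2·14 1·28  f→[1+1+1+1+1+1]=6
d|29:{1,29}  Σf=1+1=2
d|30:{1,2,3,5,6,10,15,30}  Σf=1+1+1+1+1+1+1+1=8
[q^31] f(1)=1,f(31)=1 ⇒ 2
n=32: 1·32 2·16 4·8 8·4 16·2 32·1  f→[1+1+1+1+1+1]=6
q^33  k|33↦f(k): 33:1 11:1 3:1 1:1  a_33=4
[q^34] f(1)=1,f(2)=1,f(17)=1,f(34)=1 ⇒ 4

4, 4, 6, 2, 8, 2, 6, 4, 4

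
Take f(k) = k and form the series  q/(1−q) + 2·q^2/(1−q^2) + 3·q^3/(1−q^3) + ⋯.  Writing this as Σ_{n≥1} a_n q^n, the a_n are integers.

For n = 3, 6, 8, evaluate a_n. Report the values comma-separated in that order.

4, 12, 15

d|3:{3,1}  Σf=3+1=4
[q^6] f(6)=6,f(3)=3,f(2)=2,f(1)=1 ⇒ 12
n=8: 1·8 2·4 4·2 8·1  f→[1+2+4+8]=15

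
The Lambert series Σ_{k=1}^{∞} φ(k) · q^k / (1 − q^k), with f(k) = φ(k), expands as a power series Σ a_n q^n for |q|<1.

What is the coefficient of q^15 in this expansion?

q^15  k|15↦φ(k): 1:1 3:2 5:4 15:8  a_15=15

a_15 = 15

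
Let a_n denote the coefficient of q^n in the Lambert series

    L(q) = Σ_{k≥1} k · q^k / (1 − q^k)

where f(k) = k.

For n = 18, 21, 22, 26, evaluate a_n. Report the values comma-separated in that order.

39, 32, 36, 42

[q^18] f(1)=1,f(2)=2,f(3)=3,f(6)=6,f(9)=9,f(18)=18 ⇒ 39
d|21:{21,7,3,1}  Σf=21+7+3+1=32
q^22  k|22↦f(k): 1:1 2:2 11:11 22:22  a_22=36
d|26:{1,2,13,26}  Σf=1+2+13+26=42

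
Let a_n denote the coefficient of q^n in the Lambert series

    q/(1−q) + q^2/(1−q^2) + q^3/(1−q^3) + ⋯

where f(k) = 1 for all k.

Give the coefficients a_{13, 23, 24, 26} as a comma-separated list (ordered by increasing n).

2, 2, 8, 4

q^13  k|13↦f(k): 1:1 13:1  a_13=2
q^23  k|23↦f(k): 1:1 23:1  a_23=2
n=24: 1·24 2·12 3·8 4·6 6·4 8·3 12·2 24·1  f→[1+1+1+1+1+1+1+1]=8
q^26  k|26↦f(k): 26:1 13:1 2:1 1:1  a_26=4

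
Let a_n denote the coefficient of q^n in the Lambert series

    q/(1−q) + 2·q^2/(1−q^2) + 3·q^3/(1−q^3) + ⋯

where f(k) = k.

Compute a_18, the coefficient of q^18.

a_18 = 39

n=18: 18·1 9·2 6·3 3·6 2·9 1·18  f→[18+9+6+3+2+1]=39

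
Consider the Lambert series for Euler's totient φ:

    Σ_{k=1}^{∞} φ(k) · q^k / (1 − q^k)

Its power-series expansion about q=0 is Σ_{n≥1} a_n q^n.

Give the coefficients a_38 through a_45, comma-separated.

n=38: 1·38 2·19 19·2 38·1  φ→[1+1+18+18]=38
[q^39] φ(39)=24,φ(13)=12,φ(3)=2,φ(1)=1 ⇒ 39
d|40:{1,2,4,5,8,10,20,40}  Σφ=1+1+2+4+4+4+8+16=40
q^41  k|41↦φ(k): 1:1 41:40  a_41=41
d|42:{1,2,3,6,7,14,21,42}  Σφ=1+1+2+2+6+6+12+12=42
[q^43] φ(1)=1,φ(43)=42 ⇒ 43
[q^44] φ(1)=1,φ(2)=1,φ(4)=2,φ(11)=10,φ(22)=10,φ(44)=20 ⇒ 44
d|45:{45,15,9,5,3,1}  Σφ=24+8+6+4+2+1=45

38, 39, 40, 41, 42, 43, 44, 45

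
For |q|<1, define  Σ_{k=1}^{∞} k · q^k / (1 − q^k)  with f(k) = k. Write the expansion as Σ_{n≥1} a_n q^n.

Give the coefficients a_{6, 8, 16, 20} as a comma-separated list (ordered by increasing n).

q^6  k|6↦f(k): 1:1 2:2 3:3 6:6  a_6=12
[q^8] f(1)=1,f(2)=2,f(4)=4,f(8)=8 ⇒ 15
q^16  k|16↦f(k): 16:16 8:8 4:4 2:2 1:1  a_16=31
q^20  k|20↦f(k): 20:20 10:10 5:5 4:4 2:2 1:1  a_20=42

12, 15, 31, 42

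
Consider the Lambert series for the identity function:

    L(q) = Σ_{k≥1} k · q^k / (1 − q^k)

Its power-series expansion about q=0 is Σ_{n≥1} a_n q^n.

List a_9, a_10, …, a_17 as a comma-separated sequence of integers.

13, 18, 12, 28, 14, 24, 24, 31, 18

n=9: 1·9 3·3 9·1  f→[1+3+9]=13
d|10:{1,2,5,10}  Σf=1+2+5+10=18
q^11  k|11↦f(k): 1:1 11:11  a_11=12
[q^12] f(1)=1,f(2)=2,f(3)=3,f(4)=4,f(6)=6,f(12)=12 ⇒ 28
d|13:{13,1}  Σf=13+1=14
d|14:{1,2,7,14}  Σf=1+2+7+14=24
q^15  k|15↦f(k): 15:15 5:5 3:3 1:1  a_15=24
d|16:{1,2,4,8,16}  Σf=1+2+4+8+16=31
n=17: 17·1 1·17  f→[17+1]=18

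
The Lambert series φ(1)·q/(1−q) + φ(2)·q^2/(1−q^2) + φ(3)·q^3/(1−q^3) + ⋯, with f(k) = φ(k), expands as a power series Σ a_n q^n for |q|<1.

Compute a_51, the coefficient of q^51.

n=51: 1·51 3·17 17·3 51·1  φ→[1+2+16+32]=51

a_51 = 51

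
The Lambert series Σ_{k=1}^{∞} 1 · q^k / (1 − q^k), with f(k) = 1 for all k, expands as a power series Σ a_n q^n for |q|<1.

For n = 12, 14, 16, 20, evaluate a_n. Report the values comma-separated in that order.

6, 4, 5, 6

n=12: 12·1 6·2 4·3 3·4 2·6 1·12  f→[1+1+1+1+1+1]=6
n=14: 14·1 7·2 2·7 1·14  f→[1+1+1+1]=4
q^16  k|16↦f(k): 16:1 8:1 4:1 2:1 1:1  a_16=5
q^20  k|20↦f(k): 20:1 10:1 5:1 4:1 2:1 1:1  a_20=6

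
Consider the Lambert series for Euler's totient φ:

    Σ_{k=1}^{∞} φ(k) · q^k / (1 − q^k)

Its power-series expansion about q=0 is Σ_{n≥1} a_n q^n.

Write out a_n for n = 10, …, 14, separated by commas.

d|10:{1,2,5,10}  Σφ=1+1+4+4=10
n=11: 1·11 11·1  φ→[1+10]=11
[q^12] φ(12)=4,φ(6)=2,φ(4)=2,φ(3)=2,φ(2)=1,φ(1)=1 ⇒ 12
q^13  k|13↦φ(k): 13:12 1:1  a_13=13
[q^14] φ(1)=1,φ(2)=1,φ(7)=6,φ(14)=6 ⇒ 14

10, 11, 12, 13, 14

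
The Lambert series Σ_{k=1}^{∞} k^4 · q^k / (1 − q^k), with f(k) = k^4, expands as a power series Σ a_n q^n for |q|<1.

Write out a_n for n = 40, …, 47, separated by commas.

d|40:{40,20,10,8,5,4,2,1}  Σf=2560000+160000+10000+4096+625+256+16+1=2734994
n=41: 41·1 1·41  f→[2825761+1]=2825762
q^42  k|42↦f(k): 1:1 2:16 3:81 6:1296 7:2401 14:38416 21:194481 42:3111696  a_42=3348388
q^43  k|43↦f(k): 43:3418801 1:1  a_43=3418802
d|44:{44,22,11,4,2,1}  Σf=3748096+234256+14641+256+16+1=3997266
[q^45] f(1)=1,f(3)=81,f(5)=625,f(9)=6561,f(15)=50625,f(45)=4100625 ⇒ 4158518
n=46: 46·1 23·2 2·23 1·46  f→[4477456+279841+16+1]=4757314
d|47:{1,47}  Σf=1+4879681=4879682

2734994, 2825762, 3348388, 3418802, 3997266, 4158518, 4757314, 4879682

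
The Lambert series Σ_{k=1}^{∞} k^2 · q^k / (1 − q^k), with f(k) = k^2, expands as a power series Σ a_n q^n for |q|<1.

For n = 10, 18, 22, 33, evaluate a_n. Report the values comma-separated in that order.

d|10:{1,2,5,10}  Σf=1+4+25+100=130
n=18: 18·1 9·2 6·3 3·6 2·9 1·18  f→[324+81+36+9+4+1]=455
q^22  k|22↦f(k): 1:1 2:4 11:121 22:484  a_22=610
q^33  k|33↦f(k): 33:1089 11:121 3:9 1:1  a_33=1220

130, 455, 610, 1220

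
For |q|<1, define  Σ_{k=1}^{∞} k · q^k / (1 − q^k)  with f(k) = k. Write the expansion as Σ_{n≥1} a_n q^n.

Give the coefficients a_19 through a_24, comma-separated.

20, 42, 32, 36, 24, 60

d|19:{19,1}  Σf=19+1=20
d|20:{1,2,4,5,10,20}  Σf=1+2+4+5+10+20=42
[q^21] f(1)=1,f(3)=3,f(7)=7,f(21)=21 ⇒ 32
d|22:{1,2,11,22}  Σf=1+2+11+22=36
d|23:{1,23}  Σf=1+23=24
q^24  k|24↦f(k): 1:1 2:2 3:3 4:4 6:6 8:8 12:12 24:24  a_24=60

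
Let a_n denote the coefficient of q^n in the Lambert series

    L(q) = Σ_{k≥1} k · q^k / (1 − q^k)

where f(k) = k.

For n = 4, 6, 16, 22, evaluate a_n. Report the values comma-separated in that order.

7, 12, 31, 36

q^4  k|4↦f(k): 4:4 2:2 1:1  a_4=7
d|6:{6,3,2,1}  Σf=6+3+2+1=12
n=16: 1·16 2·8 4·4 8·2 16·1  f→[1+2+4+8+16]=31
d|22:{22,11,2,1}  Σf=22+11+2+1=36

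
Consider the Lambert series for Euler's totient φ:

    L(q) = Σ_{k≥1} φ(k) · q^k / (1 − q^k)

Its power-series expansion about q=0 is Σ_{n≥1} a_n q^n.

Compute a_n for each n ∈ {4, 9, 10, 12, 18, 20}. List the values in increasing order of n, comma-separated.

q^4  k|4↦φ(k): 1:1 2:1 4:2  a_4=4
d|9:{1,3,9}  Σφ=1+2+6=9
q^10  k|10↦φ(k): 10:4 5:4 2:1 1:1  a_10=10
n=12: 1·12 2·6 3·4 4·3 6·2 12·1  φ→[1+1+2+2+2+4]=12
d|18:{1,2,3,6,9,18}  Σφ=1+1+2+2+6+6=18
d|20:{20,10,5,4,2,1}  Σφ=8+4+4+2+1+1=20

4, 9, 10, 12, 18, 20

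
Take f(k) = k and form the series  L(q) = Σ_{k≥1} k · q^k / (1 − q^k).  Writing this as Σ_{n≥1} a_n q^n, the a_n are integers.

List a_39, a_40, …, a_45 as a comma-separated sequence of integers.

56, 90, 42, 96, 44, 84, 78

[q^39] f(39)=39,f(13)=13,f(3)=3,f(1)=1 ⇒ 56
n=40: 40·1 20·2 10·4 8·5 5·8 4·10 2·20 1·40  f→[40+20+10+8+5+4+2+1]=90
q^41  k|41↦f(k): 41:41 1:1  a_41=42
[q^42] f(42)=42,f(21)=21,f(14)=14,f(7)=7,f(6)=6,f(3)=3,f(2)=2,f(1)=1 ⇒ 96
q^43  k|43↦f(k): 43:43 1:1  a_43=44
q^44  k|44↦f(k): 1:1 2:2 4:4 11:11 22:22 44:44  a_44=84
q^45  k|45↦f(k): 45:45 15:15 9:9 5:5 3:3 1:1  a_45=78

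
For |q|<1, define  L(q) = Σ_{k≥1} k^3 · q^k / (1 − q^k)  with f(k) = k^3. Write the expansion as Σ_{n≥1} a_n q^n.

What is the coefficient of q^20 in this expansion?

a_20 = 9198

n=20: 20·1 10·2 5·4 4·5 2·10 1·20  f→[8000+1000+125+64+8+1]=9198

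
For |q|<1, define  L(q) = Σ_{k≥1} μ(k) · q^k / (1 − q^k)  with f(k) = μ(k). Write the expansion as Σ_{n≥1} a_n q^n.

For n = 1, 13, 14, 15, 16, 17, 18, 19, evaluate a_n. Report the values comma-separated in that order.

1, 0, 0, 0, 0, 0, 0, 0

n=1: 1·1  μ→[1]=1
d|13:{13,1}  Σμ=(-1)+1=0
n=14: 1·14 2·7 7·2 14·1  μ→[1+(-1)+(-1)+1]=0
q^15  k|15↦μ(k): 15:1 5:-1 3:-1 1:1  a_15=0
q^16  k|16↦μ(k): 1:1 2:-1 4:0 8:0 16:0  a_16=0
q^17  k|17↦μ(k): 1:1 17:-1  a_17=0
d|18:{18,9,6,3,2,1}  Σμ=0+0+1+(-1)+(-1)+1=0
[q^19] μ(1)=1,μ(19)=-1 ⇒ 0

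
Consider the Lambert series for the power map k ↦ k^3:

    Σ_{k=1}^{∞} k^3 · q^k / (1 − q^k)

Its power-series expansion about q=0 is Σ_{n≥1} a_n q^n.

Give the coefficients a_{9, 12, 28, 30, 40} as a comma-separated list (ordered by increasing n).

757, 2044, 25112, 31752, 73710

[q^9] f(9)=729,f(3)=27,f(1)=1 ⇒ 757
n=12: 12·1 6·2 4·3 3·4 2·6 1·12  f→[1728+216+64+27+8+1]=2044
q^28  k|28↦f(k): 28:21952 14:2744 7:343 4:64 2:8 1:1  a_28=25112
n=30: 1·30 2·15 3·10 5·6 6·5 10·3 15·2 30·1  f→[1+8+27+125+216+1000+3375+27000]=31752
q^40  k|40↦f(k): 40:64000 20:8000 10:1000 8:512 5:125 4:64 2:8 1:1  a_40=73710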